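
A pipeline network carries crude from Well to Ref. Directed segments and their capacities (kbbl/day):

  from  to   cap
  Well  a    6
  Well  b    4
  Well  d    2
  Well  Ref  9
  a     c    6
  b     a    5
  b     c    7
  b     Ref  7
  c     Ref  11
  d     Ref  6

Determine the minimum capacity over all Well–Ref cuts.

Augment Well→Ref: bottleneck 9, flow now 9.
Augment Well→b→Ref: bottleneck 4, flow now 13.
Augment Well→d→Ref: bottleneck 2, flow now 15.
Augment Well→a→c→Ref: bottleneck 6, flow now 21.
No augmenting path remains; maximum flow = 21.
By max-flow min-cut, the minimum cut capacity equals the max flow.
In the residual graph, reachable from Well: {Well}.
Min-cut edges: Well→a (6), Well→b (4), Well→d (2), Well→Ref (9); capacity 6 + 4 + 2 + 9 = 21.

21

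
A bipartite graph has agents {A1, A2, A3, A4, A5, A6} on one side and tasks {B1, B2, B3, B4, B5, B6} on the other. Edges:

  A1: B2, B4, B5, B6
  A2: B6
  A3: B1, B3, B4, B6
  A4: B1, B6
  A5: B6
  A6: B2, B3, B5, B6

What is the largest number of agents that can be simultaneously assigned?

5

Unit-capacity flow: source→left, listed edges, right→sink; max matching = max flow.
Augmenting path A1→B2 (+1); matched 1.
Augmenting path A2→B6 (+1); matched 2.
Augmenting path A3→B1 (+1); matched 3.
Augmenting path A6→B3 (+1); matched 4.
Augmenting path A4→B1→A3→B4 (+1); matched 5.
No augmenting path remains; maximum matching = 5.
König certificate: {A1, A3, A4, A6, B6} is a vertex cover of size 5 (every listed pair touches it), so no matching can be larger.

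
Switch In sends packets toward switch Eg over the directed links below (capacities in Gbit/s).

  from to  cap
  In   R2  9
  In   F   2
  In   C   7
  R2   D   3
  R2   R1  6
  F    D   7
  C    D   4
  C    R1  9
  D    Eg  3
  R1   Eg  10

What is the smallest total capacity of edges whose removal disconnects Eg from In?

Augment In→R2→D→Eg: bottleneck 3, flow now 3.
Augment In→R2→R1→Eg: bottleneck 6, flow now 9.
Augment In→C→R1→Eg: bottleneck 4, flow now 13.
No augmenting path remains; maximum flow = 13.
By max-flow min-cut, the minimum cut capacity equals the max flow.
In the residual graph, reachable from In: {In, R2, F, C, D, R1}.
Min-cut edges: D→Eg (3), R1→Eg (10); capacity 3 + 10 = 13.

13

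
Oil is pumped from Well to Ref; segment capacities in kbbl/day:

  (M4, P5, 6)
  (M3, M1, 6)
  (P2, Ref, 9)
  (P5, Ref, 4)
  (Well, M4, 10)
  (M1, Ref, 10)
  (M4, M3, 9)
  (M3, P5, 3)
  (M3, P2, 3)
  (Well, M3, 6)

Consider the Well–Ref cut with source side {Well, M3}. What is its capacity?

Edges leaving {Well, M3}: Well→M4 (10), M3→M1 (6), M3→P5 (3), M3→P2 (3).
Cut capacity = 10 + 6 + 3 + 3 = 22.

22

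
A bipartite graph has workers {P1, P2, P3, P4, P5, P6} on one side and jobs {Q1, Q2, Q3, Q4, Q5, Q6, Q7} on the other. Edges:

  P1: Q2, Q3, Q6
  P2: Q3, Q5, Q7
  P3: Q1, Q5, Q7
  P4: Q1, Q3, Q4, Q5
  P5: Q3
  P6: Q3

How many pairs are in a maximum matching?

Unit-capacity flow: source→left, listed edges, right→sink; max matching = max flow.
Augmenting path P1→Q2 (+1); matched 1.
Augmenting path P2→Q3 (+1); matched 2.
Augmenting path P3→Q1 (+1); matched 3.
Augmenting path P4→Q4 (+1); matched 4.
Augmenting path P5→Q3→P2→Q5 (+1); matched 5.
No augmenting path remains; maximum matching = 5.
König certificate: {P1, P2, P3, P4, Q3} is a vertex cover of size 5 (every listed pair touches it), so no matching can be larger.

5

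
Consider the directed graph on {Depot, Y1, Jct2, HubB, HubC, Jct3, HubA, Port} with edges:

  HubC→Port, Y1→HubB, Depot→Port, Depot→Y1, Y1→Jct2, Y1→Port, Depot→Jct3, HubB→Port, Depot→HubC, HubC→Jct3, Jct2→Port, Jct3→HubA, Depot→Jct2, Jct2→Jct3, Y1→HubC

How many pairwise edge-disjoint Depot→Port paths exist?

Assign every edge capacity 1; by Menger, the answer equals the max flow.
Path Depot→Port (+1); total 1.
Path Depot→Y1→Port (+1); total 2.
Path Depot→Jct2→Port (+1); total 3.
Path Depot→HubC→Port (+1); total 4.
No residual Depot→Port path; max flow = 4.
Certifying cut of size 4: {Depot→HubC, Depot→Jct2, Depot→Port, Depot→Y1}.

4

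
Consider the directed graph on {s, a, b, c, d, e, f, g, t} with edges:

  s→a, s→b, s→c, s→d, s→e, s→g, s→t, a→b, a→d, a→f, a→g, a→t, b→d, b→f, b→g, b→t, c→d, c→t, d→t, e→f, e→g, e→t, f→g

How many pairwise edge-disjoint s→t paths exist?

6

Assign every edge capacity 1; by Menger, the answer equals the max flow.
Path s→t (+1); total 1.
Path s→a→t (+1); total 2.
Path s→b→t (+1); total 3.
Path s→c→t (+1); total 4.
Path s→d→t (+1); total 5.
Path s→e→t (+1); total 6.
No residual s→t path; max flow = 6.
Certifying cut of size 6: {s→a, s→b, s→c, s→d, s→e, s→t}.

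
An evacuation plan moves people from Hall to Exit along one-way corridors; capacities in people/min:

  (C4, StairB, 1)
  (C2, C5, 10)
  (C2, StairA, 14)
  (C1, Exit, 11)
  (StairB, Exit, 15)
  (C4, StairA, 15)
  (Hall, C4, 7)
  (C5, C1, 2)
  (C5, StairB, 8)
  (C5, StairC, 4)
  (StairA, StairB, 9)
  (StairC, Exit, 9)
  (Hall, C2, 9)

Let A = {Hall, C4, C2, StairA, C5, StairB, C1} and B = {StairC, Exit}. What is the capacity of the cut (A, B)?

30

Edges leaving {Hall, C4, C2, StairA, C5, StairB, C1}: C5→StairC (4), StairB→Exit (15), C1→Exit (11).
Cut capacity = 4 + 15 + 11 = 30.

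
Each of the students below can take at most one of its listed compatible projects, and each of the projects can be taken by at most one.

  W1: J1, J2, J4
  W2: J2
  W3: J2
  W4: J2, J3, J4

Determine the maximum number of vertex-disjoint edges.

Unit-capacity flow: source→left, listed edges, right→sink; max matching = max flow.
Augmenting path W1→J1 (+1); matched 1.
Augmenting path W2→J2 (+1); matched 2.
Augmenting path W4→J3 (+1); matched 3.
No augmenting path remains; maximum matching = 3.
König certificate: {W1, W4, J2} is a vertex cover of size 3 (every listed pair touches it), so no matching can be larger.

3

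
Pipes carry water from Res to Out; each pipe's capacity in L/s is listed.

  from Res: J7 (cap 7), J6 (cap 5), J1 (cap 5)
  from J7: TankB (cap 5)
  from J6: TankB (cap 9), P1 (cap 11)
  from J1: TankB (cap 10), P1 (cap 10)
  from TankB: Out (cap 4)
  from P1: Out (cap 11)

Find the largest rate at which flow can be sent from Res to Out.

Augment Res→J7→TankB→Out: bottleneck 4, flow now 4.
Augment Res→J6→P1→Out: bottleneck 5, flow now 9.
Augment Res→J1→P1→Out: bottleneck 5, flow now 14.
No augmenting path remains; maximum flow = 14.
In the residual graph, reachable from Res: {Res, J7, TankB}.
Min-cut edges: Res→J6 (5), Res→J1 (5), TankB→Out (4); capacity 5 + 5 + 4 = 14.
This cut is saturated, so no flow can exceed 14.

14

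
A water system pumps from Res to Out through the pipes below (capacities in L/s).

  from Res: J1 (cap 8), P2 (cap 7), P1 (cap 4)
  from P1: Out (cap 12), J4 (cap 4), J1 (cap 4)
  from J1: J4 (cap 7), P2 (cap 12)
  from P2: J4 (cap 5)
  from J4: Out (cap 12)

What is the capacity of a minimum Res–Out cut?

16

Augment Res→P1→Out: bottleneck 4, flow now 4.
Augment Res→J1→J4→Out: bottleneck 7, flow now 11.
Augment Res→P2→J4→Out: bottleneck 5, flow now 16.
No augmenting path remains; maximum flow = 16.
By max-flow min-cut, the minimum cut capacity equals the max flow.
In the residual graph, reachable from Res: {Res, J1, P2}.
Min-cut edges: Res→P1 (4), J1→J4 (7), P2→J4 (5); capacity 4 + 7 + 5 = 16.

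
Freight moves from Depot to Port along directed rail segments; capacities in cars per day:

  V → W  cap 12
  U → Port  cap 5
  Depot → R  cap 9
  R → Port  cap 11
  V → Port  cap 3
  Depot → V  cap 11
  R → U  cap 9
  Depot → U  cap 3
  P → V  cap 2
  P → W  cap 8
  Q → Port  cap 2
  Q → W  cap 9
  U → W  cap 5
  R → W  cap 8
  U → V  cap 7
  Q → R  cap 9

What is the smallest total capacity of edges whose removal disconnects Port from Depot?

15

Augment Depot→R→Port: bottleneck 9, flow now 9.
Augment Depot→U→Port: bottleneck 3, flow now 12.
Augment Depot→V→Port: bottleneck 3, flow now 15.
No augmenting path remains; maximum flow = 15.
By max-flow min-cut, the minimum cut capacity equals the max flow.
In the residual graph, reachable from Depot: {Depot, V, W}.
Min-cut edges: Depot→R (9), Depot→U (3), V→Port (3); capacity 9 + 3 + 3 = 15.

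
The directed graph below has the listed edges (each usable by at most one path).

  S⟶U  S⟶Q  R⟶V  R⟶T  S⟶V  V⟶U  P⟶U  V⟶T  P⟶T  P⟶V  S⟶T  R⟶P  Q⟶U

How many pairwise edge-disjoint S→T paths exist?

Assign every edge capacity 1; by Menger, the answer equals the max flow.
Path S→T (+1); total 1.
Path S→V→T (+1); total 2.
No residual S→T path; max flow = 2.
Certifying cut of size 2: {S→T, S→V}.

2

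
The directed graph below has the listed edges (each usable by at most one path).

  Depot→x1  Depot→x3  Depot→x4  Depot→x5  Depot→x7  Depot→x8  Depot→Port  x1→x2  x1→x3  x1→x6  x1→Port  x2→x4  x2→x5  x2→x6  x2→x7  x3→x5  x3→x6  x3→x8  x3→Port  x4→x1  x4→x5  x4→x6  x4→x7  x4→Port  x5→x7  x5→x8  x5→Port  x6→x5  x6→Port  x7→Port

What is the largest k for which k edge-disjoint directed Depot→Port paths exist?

Assign every edge capacity 1; by Menger, the answer equals the max flow.
Path Depot→Port (+1); total 1.
Path Depot→x1→Port (+1); total 2.
Path Depot→x3→Port (+1); total 3.
Path Depot→x4→Port (+1); total 4.
Path Depot→x5→Port (+1); total 5.
Path Depot→x7→Port (+1); total 6.
No residual Depot→Port path; max flow = 6.
Certifying cut of size 6: {Depot→Port, Depot→x1, Depot→x3, Depot→x4, Depot→x5, Depot→x7}.

6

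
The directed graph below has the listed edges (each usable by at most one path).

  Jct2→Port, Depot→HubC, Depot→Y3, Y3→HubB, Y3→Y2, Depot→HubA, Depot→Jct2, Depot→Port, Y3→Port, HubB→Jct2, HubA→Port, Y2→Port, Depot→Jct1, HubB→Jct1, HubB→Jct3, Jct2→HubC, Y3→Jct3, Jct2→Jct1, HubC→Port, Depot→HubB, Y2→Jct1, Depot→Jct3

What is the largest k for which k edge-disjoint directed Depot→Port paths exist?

Assign every edge capacity 1; by Menger, the answer equals the max flow.
Path Depot→Port (+1); total 1.
Path Depot→Y3→Port (+1); total 2.
Path Depot→HubA→Port (+1); total 3.
Path Depot→Jct2→Port (+1); total 4.
Path Depot→HubC→Port (+1); total 5.
No residual Depot→Port path; max flow = 5.
Certifying cut of size 5: {Depot→HubA, Depot→Port, Depot→Y3, HubC→Port, Jct2→Port}.

5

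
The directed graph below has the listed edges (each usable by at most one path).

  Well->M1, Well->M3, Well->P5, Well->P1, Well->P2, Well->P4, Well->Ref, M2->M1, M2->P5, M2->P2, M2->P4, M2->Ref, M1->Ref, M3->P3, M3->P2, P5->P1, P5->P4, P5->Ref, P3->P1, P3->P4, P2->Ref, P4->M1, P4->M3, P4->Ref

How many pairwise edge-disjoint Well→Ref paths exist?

Assign every edge capacity 1; by Menger, the answer equals the max flow.
Path Well→Ref (+1); total 1.
Path Well→M1→Ref (+1); total 2.
Path Well→P5→Ref (+1); total 3.
Path Well→P2→Ref (+1); total 4.
Path Well→P4→Ref (+1); total 5.
No residual Well→Ref path; max flow = 5.
Certifying cut of size 5: {M1→Ref, P2→Ref, P4→Ref, Well→P5, Well→Ref}.

5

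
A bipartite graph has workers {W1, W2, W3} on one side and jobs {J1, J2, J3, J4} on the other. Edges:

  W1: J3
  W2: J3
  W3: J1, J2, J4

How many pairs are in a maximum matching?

Unit-capacity flow: source→left, listed edges, right→sink; max matching = max flow.
Augmenting path W1→J3 (+1); matched 1.
Augmenting path W3→J1 (+1); matched 2.
No augmenting path remains; maximum matching = 2.
König certificate: {W3, J3} is a vertex cover of size 2 (every listed pair touches it), so no matching can be larger.

2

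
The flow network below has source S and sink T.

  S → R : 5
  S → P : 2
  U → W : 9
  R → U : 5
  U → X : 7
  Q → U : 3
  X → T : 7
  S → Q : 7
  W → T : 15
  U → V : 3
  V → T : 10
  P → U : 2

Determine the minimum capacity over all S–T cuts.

Augment S→P→U→V→T: bottleneck 2, flow now 2.
Augment S→Q→U→V→T: bottleneck 1, flow now 3.
Augment S→Q→U→W→T: bottleneck 2, flow now 5.
Augment S→R→U→W→T: bottleneck 5, flow now 10.
No augmenting path remains; maximum flow = 10.
By max-flow min-cut, the minimum cut capacity equals the max flow.
In the residual graph, reachable from S: {S, Q}.
Min-cut edges: S→P (2), S→R (5), Q→U (3); capacity 2 + 5 + 3 = 10.

10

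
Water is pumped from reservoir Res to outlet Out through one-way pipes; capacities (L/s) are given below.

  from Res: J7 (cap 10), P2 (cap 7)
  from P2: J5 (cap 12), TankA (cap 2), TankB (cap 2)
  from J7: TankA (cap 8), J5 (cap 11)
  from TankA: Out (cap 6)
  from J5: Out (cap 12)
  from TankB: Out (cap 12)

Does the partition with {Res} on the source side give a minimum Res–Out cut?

Given cut capacity: 7 + 10 = 17.
Augment Res→P2→TankA→Out: bottleneck 2, flow now 2.
Augment Res→P2→J5→Out: bottleneck 5, flow now 7.
Augment Res→J7→TankA→Out: bottleneck 4, flow now 11.
Augment Res→J7→J5→Out: bottleneck 6, flow now 17.
No augmenting path remains; maximum flow = 17.
Cut capacity 17 equals the max flow, so it is a minimum cut.

Yes — it is a minimum cut (capacity 17).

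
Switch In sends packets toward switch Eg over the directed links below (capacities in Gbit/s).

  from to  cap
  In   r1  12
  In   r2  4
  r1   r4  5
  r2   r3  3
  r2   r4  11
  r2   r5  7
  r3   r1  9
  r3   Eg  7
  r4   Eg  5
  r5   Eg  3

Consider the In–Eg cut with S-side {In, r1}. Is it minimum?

Given cut capacity: 4 + 5 = 9.
Augment In→r1→r4→Eg: bottleneck 5, flow now 5.
Augment In→r2→r3→Eg: bottleneck 3, flow now 8.
Augment In→r2→r5→Eg: bottleneck 1, flow now 9.
No augmenting path remains; maximum flow = 9.
Cut capacity 9 equals the max flow, so it is a minimum cut.

Yes — it is a minimum cut (capacity 9).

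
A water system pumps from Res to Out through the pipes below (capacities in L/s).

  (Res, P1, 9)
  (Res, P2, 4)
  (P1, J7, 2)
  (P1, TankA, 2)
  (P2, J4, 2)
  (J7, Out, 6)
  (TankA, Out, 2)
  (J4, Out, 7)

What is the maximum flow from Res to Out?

Augment Res→P1→J7→Out: bottleneck 2, flow now 2.
Augment Res→P1→TankA→Out: bottleneck 2, flow now 4.
Augment Res→P2→J4→Out: bottleneck 2, flow now 6.
No augmenting path remains; maximum flow = 6.
In the residual graph, reachable from Res: {Res, P1, P2}.
Min-cut edges: P1→J7 (2), P1→TankA (2), P2→J4 (2); capacity 2 + 2 + 2 = 6.
This cut is saturated, so no flow can exceed 6.

6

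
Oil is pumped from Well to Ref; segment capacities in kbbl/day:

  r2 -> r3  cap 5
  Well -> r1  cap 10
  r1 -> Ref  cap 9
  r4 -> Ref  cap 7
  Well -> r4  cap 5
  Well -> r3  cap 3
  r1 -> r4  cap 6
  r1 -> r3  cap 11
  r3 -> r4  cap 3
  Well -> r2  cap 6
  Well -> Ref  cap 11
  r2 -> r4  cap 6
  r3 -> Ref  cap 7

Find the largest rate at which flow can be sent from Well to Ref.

34

Augment Well→Ref: bottleneck 11, flow now 11.
Augment Well→r1→Ref: bottleneck 9, flow now 20.
Augment Well→r3→Ref: bottleneck 3, flow now 23.
Augment Well→r4→Ref: bottleneck 5, flow now 28.
Augment Well→r1→r3→Ref: bottleneck 1, flow now 29.
Augment Well→r2→r3→Ref: bottleneck 3, flow now 32.
Augment Well→r2→r4→Ref: bottleneck 2, flow now 34.
No augmenting path remains; maximum flow = 34.
In the residual graph, reachable from Well: {Well, r1, r2, r3, r4}.
Min-cut edges: Well→Ref (11), r1→Ref (9), r3→Ref (7), r4→Ref (7); capacity 11 + 9 + 7 + 7 = 34.
This cut is saturated, so no flow can exceed 34.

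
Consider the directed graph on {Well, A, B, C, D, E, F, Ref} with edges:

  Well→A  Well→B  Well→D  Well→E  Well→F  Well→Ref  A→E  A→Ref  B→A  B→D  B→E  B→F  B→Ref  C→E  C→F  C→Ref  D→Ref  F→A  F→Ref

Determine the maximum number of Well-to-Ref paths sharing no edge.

Assign every edge capacity 1; by Menger, the answer equals the max flow.
Path Well→Ref (+1); total 1.
Path Well→A→Ref (+1); total 2.
Path Well→B→Ref (+1); total 3.
Path Well→D→Ref (+1); total 4.
Path Well→F→Ref (+1); total 5.
No residual Well→Ref path; max flow = 5.
Certifying cut of size 5: {Well→A, Well→B, Well→D, Well→F, Well→Ref}.

5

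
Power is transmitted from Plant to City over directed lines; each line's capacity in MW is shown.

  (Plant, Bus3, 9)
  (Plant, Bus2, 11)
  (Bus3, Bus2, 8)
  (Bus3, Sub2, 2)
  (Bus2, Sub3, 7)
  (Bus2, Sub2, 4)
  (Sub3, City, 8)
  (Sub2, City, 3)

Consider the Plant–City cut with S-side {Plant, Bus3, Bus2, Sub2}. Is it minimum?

Given cut capacity: 7 + 3 = 10.
Augment Plant→Bus3→Sub2→City: bottleneck 2, flow now 2.
Augment Plant→Bus2→Sub3→City: bottleneck 7, flow now 9.
Augment Plant→Bus2→Sub2→City: bottleneck 1, flow now 10.
No augmenting path remains; maximum flow = 10.
Cut capacity 10 equals the max flow, so it is a minimum cut.

Yes — it is a minimum cut (capacity 10).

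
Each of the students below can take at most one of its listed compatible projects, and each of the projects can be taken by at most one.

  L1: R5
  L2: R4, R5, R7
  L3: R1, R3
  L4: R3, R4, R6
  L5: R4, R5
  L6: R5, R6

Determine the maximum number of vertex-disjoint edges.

Unit-capacity flow: source→left, listed edges, right→sink; max matching = max flow.
Augmenting path L1→R5 (+1); matched 1.
Augmenting path L2→R4 (+1); matched 2.
Augmenting path L3→R1 (+1); matched 3.
Augmenting path L4→R3 (+1); matched 4.
Augmenting path L6→R6 (+1); matched 5.
Augmenting path L5→R4→L2→R7 (+1); matched 6.
No augmenting path remains; maximum matching = 6.
König certificate: {L1, L2, L3, L4, L5, L6} is a vertex cover of size 6 (every listed pair touches it), so no matching can be larger.

6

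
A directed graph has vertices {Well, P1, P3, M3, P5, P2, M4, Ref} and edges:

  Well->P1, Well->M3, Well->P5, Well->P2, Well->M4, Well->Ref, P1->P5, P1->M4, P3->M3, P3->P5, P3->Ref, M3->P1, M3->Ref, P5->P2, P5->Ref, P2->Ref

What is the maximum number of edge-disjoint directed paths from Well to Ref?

Assign every edge capacity 1; by Menger, the answer equals the max flow.
Path Well→Ref (+1); total 1.
Path Well→M3→Ref (+1); total 2.
Path Well→P5→Ref (+1); total 3.
Path Well→P2→Ref (+1); total 4.
No residual Well→Ref path; max flow = 4.
Certifying cut of size 4: {P2→Ref, P5→Ref, Well→M3, Well→Ref}.

4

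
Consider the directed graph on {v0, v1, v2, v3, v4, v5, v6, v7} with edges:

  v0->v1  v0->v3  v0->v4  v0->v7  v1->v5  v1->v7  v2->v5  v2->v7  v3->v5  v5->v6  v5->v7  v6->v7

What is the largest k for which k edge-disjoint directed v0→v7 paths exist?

3

Assign every edge capacity 1; by Menger, the answer equals the max flow.
Path v0→v7 (+1); total 1.
Path v0→v1→v7 (+1); total 2.
Path v0→v3→v5→v7 (+1); total 3.
No residual v0→v7 path; max flow = 3.
Certifying cut of size 3: {v0→v1, v0→v3, v0→v7}.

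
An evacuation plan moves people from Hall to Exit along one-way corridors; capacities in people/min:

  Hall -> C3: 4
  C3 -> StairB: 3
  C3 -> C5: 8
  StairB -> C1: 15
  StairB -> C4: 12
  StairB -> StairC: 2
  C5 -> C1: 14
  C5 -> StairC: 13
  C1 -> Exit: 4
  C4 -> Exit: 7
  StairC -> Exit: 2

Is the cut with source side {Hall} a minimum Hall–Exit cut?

Yes — it is a minimum cut (capacity 4).

Given cut capacity: 4 = 4.
Augment Hall→C3→StairB→C1→Exit: bottleneck 3, flow now 3.
Augment Hall→C3→C5→C1→Exit: bottleneck 1, flow now 4.
No augmenting path remains; maximum flow = 4.
Cut capacity 4 equals the max flow, so it is a minimum cut.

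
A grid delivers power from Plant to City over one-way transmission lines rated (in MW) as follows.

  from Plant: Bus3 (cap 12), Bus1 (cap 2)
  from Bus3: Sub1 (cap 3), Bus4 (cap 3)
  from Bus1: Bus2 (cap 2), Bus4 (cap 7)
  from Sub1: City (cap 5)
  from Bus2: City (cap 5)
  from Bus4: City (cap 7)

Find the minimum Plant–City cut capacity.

Augment Plant→Bus3→Sub1→City: bottleneck 3, flow now 3.
Augment Plant→Bus3→Bus4→City: bottleneck 3, flow now 6.
Augment Plant→Bus1→Bus2→City: bottleneck 2, flow now 8.
No augmenting path remains; maximum flow = 8.
By max-flow min-cut, the minimum cut capacity equals the max flow.
In the residual graph, reachable from Plant: {Plant, Bus3}.
Min-cut edges: Plant→Bus1 (2), Bus3→Sub1 (3), Bus3→Bus4 (3); capacity 2 + 3 + 3 = 8.

8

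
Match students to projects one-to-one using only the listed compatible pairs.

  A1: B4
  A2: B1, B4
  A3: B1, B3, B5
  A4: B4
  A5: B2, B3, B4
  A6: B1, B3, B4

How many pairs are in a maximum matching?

Unit-capacity flow: source→left, listed edges, right→sink; max matching = max flow.
Augmenting path A1→B4 (+1); matched 1.
Augmenting path A2→B1 (+1); matched 2.
Augmenting path A3→B3 (+1); matched 3.
Augmenting path A5→B2 (+1); matched 4.
Augmenting path A6→B3→A3→B5 (+1); matched 5.
No augmenting path remains; maximum matching = 5.
König certificate: {A2, A3, A5, A6, B4} is a vertex cover of size 5 (every listed pair touches it), so no matching can be larger.

5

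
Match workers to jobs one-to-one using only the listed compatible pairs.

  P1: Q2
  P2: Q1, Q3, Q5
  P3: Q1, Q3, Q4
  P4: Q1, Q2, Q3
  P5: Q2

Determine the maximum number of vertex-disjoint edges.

Unit-capacity flow: source→left, listed edges, right→sink; max matching = max flow.
Augmenting path P1→Q2 (+1); matched 1.
Augmenting path P2→Q1 (+1); matched 2.
Augmenting path P3→Q3 (+1); matched 3.
Augmenting path P4→Q1→P2→Q5 (+1); matched 4.
No augmenting path remains; maximum matching = 4.
König certificate: {P2, P3, P4, Q2} is a vertex cover of size 4 (every listed pair touches it), so no matching can be larger.

4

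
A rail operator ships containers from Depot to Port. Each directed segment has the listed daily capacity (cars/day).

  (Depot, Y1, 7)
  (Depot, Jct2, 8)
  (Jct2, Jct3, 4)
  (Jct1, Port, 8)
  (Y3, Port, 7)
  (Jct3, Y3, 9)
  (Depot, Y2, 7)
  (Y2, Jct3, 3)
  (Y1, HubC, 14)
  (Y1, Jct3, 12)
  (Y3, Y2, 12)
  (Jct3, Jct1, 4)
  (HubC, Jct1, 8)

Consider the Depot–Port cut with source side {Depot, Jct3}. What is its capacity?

35

Edges leaving {Depot, Jct3}: Depot→Y2 (7), Depot→Y1 (7), Depot→Jct2 (8), Jct3→Y3 (9), Jct3→Jct1 (4).
Cut capacity = 7 + 7 + 8 + 9 + 4 = 35.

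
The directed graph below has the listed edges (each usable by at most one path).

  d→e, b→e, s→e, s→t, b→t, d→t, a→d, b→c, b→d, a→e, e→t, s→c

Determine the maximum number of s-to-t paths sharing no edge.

Assign every edge capacity 1; by Menger, the answer equals the max flow.
Path s→t (+1); total 1.
Path s→e→t (+1); total 2.
No residual s→t path; max flow = 2.
Certifying cut of size 2: {s→e, s→t}.

2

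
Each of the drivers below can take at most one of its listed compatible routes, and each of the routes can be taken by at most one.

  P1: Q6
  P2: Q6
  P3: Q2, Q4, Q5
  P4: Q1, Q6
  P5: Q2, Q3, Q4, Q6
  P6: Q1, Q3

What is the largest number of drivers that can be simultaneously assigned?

Unit-capacity flow: source→left, listed edges, right→sink; max matching = max flow.
Augmenting path P1→Q6 (+1); matched 1.
Augmenting path P3→Q2 (+1); matched 2.
Augmenting path P4→Q1 (+1); matched 3.
Augmenting path P5→Q3 (+1); matched 4.
Augmenting path P6→Q3→P5→Q4 (+1); matched 5.
No augmenting path remains; maximum matching = 5.
König certificate: {P3, P4, P5, P6, Q6} is a vertex cover of size 5 (every listed pair touches it), so no matching can be larger.

5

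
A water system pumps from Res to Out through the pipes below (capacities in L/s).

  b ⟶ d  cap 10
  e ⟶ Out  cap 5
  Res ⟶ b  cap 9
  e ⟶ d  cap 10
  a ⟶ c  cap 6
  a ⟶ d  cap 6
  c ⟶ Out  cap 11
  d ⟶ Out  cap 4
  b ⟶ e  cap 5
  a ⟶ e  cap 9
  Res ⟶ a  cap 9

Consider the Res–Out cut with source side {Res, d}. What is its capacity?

Edges leaving {Res, d}: Res→a (9), Res→b (9), d→Out (4).
Cut capacity = 9 + 9 + 4 = 22.

22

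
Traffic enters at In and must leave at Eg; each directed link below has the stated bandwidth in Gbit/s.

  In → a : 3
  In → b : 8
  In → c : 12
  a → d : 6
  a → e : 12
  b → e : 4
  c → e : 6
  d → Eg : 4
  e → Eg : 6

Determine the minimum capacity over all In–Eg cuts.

9

Augment In→a→d→Eg: bottleneck 3, flow now 3.
Augment In→b→e→Eg: bottleneck 4, flow now 7.
Augment In→c→e→Eg: bottleneck 2, flow now 9.
No augmenting path remains; maximum flow = 9.
By max-flow min-cut, the minimum cut capacity equals the max flow.
In the residual graph, reachable from In: {In, b, c, e}.
Min-cut edges: In→a (3), e→Eg (6); capacity 3 + 6 = 9.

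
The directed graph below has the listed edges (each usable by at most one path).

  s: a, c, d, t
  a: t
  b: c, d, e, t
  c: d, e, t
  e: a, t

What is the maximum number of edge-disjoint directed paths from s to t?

Assign every edge capacity 1; by Menger, the answer equals the max flow.
Path s→t (+1); total 1.
Path s→a→t (+1); total 2.
Path s→c→t (+1); total 3.
No residual s→t path; max flow = 3.
Certifying cut of size 3: {s→a, s→c, s→t}.

3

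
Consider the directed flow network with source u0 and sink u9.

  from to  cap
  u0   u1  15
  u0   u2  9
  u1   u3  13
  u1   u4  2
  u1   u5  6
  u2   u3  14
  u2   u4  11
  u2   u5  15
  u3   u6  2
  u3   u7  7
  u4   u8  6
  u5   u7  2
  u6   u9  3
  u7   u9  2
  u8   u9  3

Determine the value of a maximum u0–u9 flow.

7

Augment u0→u1→u3→u6→u9: bottleneck 2, flow now 2.
Augment u0→u1→u3→u7→u9: bottleneck 2, flow now 4.
Augment u0→u1→u4→u8→u9: bottleneck 2, flow now 6.
Augment u0→u2→u4→u8→u9: bottleneck 1, flow now 7.
No augmenting path remains; maximum flow = 7.
In the residual graph, reachable from u0: {u0, u1, u2, u3, u4, u5, u7, u8}.
Min-cut edges: u3→u6 (2), u7→u9 (2), u8→u9 (3); capacity 2 + 2 + 3 = 7.
This cut is saturated, so no flow can exceed 7.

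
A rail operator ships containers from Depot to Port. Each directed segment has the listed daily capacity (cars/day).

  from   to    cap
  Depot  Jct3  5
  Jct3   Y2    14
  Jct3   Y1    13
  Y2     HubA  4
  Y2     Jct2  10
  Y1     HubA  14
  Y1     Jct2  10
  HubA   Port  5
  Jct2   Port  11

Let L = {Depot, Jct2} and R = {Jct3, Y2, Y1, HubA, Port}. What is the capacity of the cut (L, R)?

Edges leaving {Depot, Jct2}: Depot→Jct3 (5), Jct2→Port (11).
Cut capacity = 5 + 11 = 16.

16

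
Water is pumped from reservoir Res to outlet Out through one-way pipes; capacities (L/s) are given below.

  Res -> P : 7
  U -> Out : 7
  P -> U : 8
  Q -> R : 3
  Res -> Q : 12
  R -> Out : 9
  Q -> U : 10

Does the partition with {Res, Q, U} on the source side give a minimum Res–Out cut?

No — its capacity is 17, but the minimum cut has capacity 10.

Given cut capacity: 7 + 3 + 7 = 17.
Augment Res→P→U→Out: bottleneck 7, flow now 7.
Augment Res→Q→R→Out: bottleneck 3, flow now 10.
No augmenting path remains; maximum flow = 10.
In the residual graph, reachable from Res: {Res, P, Q, U}.
Min-cut edges: Q→R (3), U→Out (7); capacity 3 + 7 = 10.
Cut capacity 17 exceeds the max flow 10, so it is not minimum.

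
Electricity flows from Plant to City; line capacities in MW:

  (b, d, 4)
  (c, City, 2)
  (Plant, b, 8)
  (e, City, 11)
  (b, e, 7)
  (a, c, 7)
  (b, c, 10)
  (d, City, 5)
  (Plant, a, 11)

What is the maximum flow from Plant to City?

10

Augment Plant→a→c→City: bottleneck 2, flow now 2.
Augment Plant→b→d→City: bottleneck 4, flow now 6.
Augment Plant→b→e→City: bottleneck 4, flow now 10.
No augmenting path remains; maximum flow = 10.
In the residual graph, reachable from Plant: {Plant, a, c}.
Min-cut edges: Plant→b (8), c→City (2); capacity 8 + 2 = 10.
This cut is saturated, so no flow can exceed 10.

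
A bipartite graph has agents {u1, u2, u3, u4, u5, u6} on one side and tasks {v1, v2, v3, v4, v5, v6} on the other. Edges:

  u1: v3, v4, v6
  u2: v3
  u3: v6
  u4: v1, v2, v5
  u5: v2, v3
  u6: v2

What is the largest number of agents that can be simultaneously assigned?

Unit-capacity flow: source→left, listed edges, right→sink; max matching = max flow.
Augmenting path u1→v3 (+1); matched 1.
Augmenting path u3→v6 (+1); matched 2.
Augmenting path u4→v1 (+1); matched 3.
Augmenting path u5→v2 (+1); matched 4.
Augmenting path u2→v3→u1→v4 (+1); matched 5.
No augmenting path remains; maximum matching = 5.
König certificate: {u1, u3, u4, v2, v3} is a vertex cover of size 5 (every listed pair touches it), so no matching can be larger.

5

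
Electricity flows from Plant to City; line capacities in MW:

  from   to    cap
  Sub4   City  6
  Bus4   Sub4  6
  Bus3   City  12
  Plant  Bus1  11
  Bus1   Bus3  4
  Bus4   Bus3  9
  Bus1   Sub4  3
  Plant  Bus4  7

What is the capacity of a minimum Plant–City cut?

14

Augment Plant→Bus1→Sub4→City: bottleneck 3, flow now 3.
Augment Plant→Bus1→Bus3→City: bottleneck 4, flow now 7.
Augment Plant→Bus4→Sub4→City: bottleneck 3, flow now 10.
Augment Plant→Bus4→Bus3→City: bottleneck 4, flow now 14.
No augmenting path remains; maximum flow = 14.
By max-flow min-cut, the minimum cut capacity equals the max flow.
In the residual graph, reachable from Plant: {Plant, Bus1}.
Min-cut edges: Plant→Bus4 (7), Bus1→Sub4 (3), Bus1→Bus3 (4); capacity 7 + 3 + 4 = 14.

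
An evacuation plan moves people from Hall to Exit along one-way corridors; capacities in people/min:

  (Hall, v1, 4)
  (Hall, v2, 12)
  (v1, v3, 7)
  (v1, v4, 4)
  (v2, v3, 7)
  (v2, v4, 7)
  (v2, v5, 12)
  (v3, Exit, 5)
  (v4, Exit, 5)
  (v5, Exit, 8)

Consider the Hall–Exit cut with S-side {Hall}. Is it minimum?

Yes — it is a minimum cut (capacity 16).

Given cut capacity: 4 + 12 = 16.
Augment Hall→v1→v3→Exit: bottleneck 4, flow now 4.
Augment Hall→v2→v3→Exit: bottleneck 1, flow now 5.
Augment Hall→v2→v4→Exit: bottleneck 5, flow now 10.
Augment Hall→v2→v5→Exit: bottleneck 6, flow now 16.
No augmenting path remains; maximum flow = 16.
Cut capacity 16 equals the max flow, so it is a minimum cut.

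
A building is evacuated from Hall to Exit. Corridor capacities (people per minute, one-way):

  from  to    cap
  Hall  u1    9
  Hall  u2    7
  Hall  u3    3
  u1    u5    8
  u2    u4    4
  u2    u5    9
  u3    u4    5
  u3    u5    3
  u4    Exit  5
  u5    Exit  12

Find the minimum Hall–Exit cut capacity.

Augment Hall→u1→u5→Exit: bottleneck 8, flow now 8.
Augment Hall→u2→u4→Exit: bottleneck 4, flow now 12.
Augment Hall→u2→u5→Exit: bottleneck 3, flow now 15.
Augment Hall→u3→u4→Exit: bottleneck 1, flow now 16.
Augment Hall→u3→u5→Exit: bottleneck 1, flow now 17.
No augmenting path remains; maximum flow = 17.
By max-flow min-cut, the minimum cut capacity equals the max flow.
In the residual graph, reachable from Hall: {Hall, u1, u2, u3, u4, u5}.
Min-cut edges: u4→Exit (5), u5→Exit (12); capacity 5 + 12 = 17.

17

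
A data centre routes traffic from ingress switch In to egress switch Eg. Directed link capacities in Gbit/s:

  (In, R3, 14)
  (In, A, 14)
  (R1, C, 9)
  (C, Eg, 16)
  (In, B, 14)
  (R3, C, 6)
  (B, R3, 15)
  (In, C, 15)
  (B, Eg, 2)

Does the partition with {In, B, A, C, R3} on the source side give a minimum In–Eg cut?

Yes — it is a minimum cut (capacity 18).

Given cut capacity: 2 + 16 = 18.
Augment In→B→Eg: bottleneck 2, flow now 2.
Augment In→C→Eg: bottleneck 15, flow now 17.
Augment In→R3→C→Eg: bottleneck 1, flow now 18.
No augmenting path remains; maximum flow = 18.
Cut capacity 18 equals the max flow, so it is a minimum cut.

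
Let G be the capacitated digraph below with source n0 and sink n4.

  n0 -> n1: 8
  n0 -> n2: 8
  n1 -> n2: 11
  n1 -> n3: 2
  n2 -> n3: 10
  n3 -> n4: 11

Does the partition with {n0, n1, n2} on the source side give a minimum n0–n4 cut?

Given cut capacity: 2 + 10 = 12.
Augment n0→n1→n3→n4: bottleneck 2, flow now 2.
Augment n0→n2→n3→n4: bottleneck 8, flow now 10.
Augment n0→n1→n2→n3→n4: bottleneck 1, flow now 11.
No augmenting path remains; maximum flow = 11.
In the residual graph, reachable from n0: {n0, n1, n2, n3}.
Min-cut edges: n3→n4 (11); capacity 11 = 11.
Cut capacity 12 exceeds the max flow 11, so it is not minimum.

No — its capacity is 12, but the minimum cut has capacity 11.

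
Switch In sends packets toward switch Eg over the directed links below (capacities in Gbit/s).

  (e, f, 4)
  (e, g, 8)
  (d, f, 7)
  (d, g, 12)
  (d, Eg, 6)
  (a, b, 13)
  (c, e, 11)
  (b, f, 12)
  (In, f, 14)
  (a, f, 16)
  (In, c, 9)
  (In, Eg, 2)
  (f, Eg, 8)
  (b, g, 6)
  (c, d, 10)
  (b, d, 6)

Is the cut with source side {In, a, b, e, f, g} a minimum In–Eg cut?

Given cut capacity: 9 + 2 + 6 + 8 = 25.
Augment In→Eg: bottleneck 2, flow now 2.
Augment In→f→Eg: bottleneck 8, flow now 10.
Augment In→c→d→Eg: bottleneck 6, flow now 16.
No augmenting path remains; maximum flow = 16.
In the residual graph, reachable from In: {In, c, d, e, f, g}.
Min-cut edges: In→Eg (2), d→Eg (6), f→Eg (8); capacity 2 + 6 + 8 = 16.
Cut capacity 25 exceeds the max flow 16, so it is not minimum.

No — its capacity is 25, but the minimum cut has capacity 16.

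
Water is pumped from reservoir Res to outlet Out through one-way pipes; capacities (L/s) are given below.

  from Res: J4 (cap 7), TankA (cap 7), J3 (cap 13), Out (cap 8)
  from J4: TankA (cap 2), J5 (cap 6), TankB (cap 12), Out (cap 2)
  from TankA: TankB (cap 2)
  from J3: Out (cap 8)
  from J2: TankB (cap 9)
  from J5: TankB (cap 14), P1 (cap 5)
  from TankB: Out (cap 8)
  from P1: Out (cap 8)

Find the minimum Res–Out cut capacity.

25

Augment Res→Out: bottleneck 8, flow now 8.
Augment Res→J4→Out: bottleneck 2, flow now 10.
Augment Res→J3→Out: bottleneck 8, flow now 18.
Augment Res→J4→TankB→Out: bottleneck 5, flow now 23.
Augment Res→TankA→TankB→Out: bottleneck 2, flow now 25.
No augmenting path remains; maximum flow = 25.
By max-flow min-cut, the minimum cut capacity equals the max flow.
In the residual graph, reachable from Res: {Res, TankA, J3}.
Min-cut edges: Res→J4 (7), Res→Out (8), TankA→TankB (2), J3→Out (8); capacity 7 + 8 + 2 + 8 = 25.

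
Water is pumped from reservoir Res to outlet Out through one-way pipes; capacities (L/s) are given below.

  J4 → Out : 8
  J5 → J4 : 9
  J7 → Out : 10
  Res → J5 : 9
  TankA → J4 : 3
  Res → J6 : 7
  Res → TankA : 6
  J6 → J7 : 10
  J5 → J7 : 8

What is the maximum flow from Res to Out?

Augment Res→J6→J7→Out: bottleneck 7, flow now 7.
Augment Res→TankA→J4→Out: bottleneck 3, flow now 10.
Augment Res→J5→J4→Out: bottleneck 5, flow now 15.
Augment Res→J5→J7→Out: bottleneck 3, flow now 18.
No augmenting path remains; maximum flow = 18.
In the residual graph, reachable from Res: {Res, J6, TankA, J5, J4, J7}.
Min-cut edges: J4→Out (8), J7→Out (10); capacity 8 + 10 = 18.
This cut is saturated, so no flow can exceed 18.

18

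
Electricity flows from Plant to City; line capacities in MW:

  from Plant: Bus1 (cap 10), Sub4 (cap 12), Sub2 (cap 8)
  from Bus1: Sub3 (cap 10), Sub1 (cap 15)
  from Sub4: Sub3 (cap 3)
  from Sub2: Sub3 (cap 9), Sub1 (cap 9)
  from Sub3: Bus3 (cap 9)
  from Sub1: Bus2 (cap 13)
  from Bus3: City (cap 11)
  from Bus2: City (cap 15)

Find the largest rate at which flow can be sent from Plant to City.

Augment Plant→Bus1→Sub3→Bus3→City: bottleneck 9, flow now 9.
Augment Plant→Bus1→Sub1→Bus2→City: bottleneck 1, flow now 10.
Augment Plant→Sub2→Sub1→Bus2→City: bottleneck 8, flow now 18.
Augment Plant→Sub4→Sub3→Bus1→Sub1→Bus2→City: bottleneck 3, flow now 21. (uses reverse residual edge)
No augmenting path remains; maximum flow = 21.
In the residual graph, reachable from Plant: {Plant, Sub4}.
Min-cut edges: Plant→Bus1 (10), Plant→Sub2 (8), Sub4→Sub3 (3); capacity 10 + 8 + 3 = 21.
This cut is saturated, so no flow can exceed 21.

21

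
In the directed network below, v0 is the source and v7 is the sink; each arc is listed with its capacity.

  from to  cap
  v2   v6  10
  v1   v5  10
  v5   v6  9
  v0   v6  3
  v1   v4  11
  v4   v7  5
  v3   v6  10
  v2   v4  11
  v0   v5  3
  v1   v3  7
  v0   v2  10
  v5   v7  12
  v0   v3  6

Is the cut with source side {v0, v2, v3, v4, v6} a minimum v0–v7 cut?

Given cut capacity: 3 + 5 = 8.
Augment v0→v5→v7: bottleneck 3, flow now 3.
Augment v0→v2→v4→v7: bottleneck 5, flow now 8.
No augmenting path remains; maximum flow = 8.
Cut capacity 8 equals the max flow, so it is a minimum cut.

Yes — it is a minimum cut (capacity 8).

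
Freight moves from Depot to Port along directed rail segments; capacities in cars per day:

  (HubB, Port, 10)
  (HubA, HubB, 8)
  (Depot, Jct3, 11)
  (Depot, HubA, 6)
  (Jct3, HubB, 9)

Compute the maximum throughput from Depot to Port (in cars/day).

10

Augment Depot→HubA→HubB→Port: bottleneck 6, flow now 6.
Augment Depot→Jct3→HubB→Port: bottleneck 4, flow now 10.
No augmenting path remains; maximum flow = 10.
In the residual graph, reachable from Depot: {Depot, HubA, Jct3, HubB}.
Min-cut edges: HubB→Port (10); capacity 10 = 10.
This cut is saturated, so no flow can exceed 10.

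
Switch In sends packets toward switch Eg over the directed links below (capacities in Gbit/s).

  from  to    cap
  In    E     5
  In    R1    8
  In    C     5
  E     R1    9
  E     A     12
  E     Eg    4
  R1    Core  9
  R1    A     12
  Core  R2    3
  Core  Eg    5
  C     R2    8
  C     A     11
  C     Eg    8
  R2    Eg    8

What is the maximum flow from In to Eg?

17

Augment In→E→Eg: bottleneck 4, flow now 4.
Augment In→C→Eg: bottleneck 5, flow now 9.
Augment In→R1→Core→Eg: bottleneck 5, flow now 14.
Augment In→R1→Core→R2→Eg: bottleneck 3, flow now 17.
No augmenting path remains; maximum flow = 17.
In the residual graph, reachable from In: {In, E, R1, Core, A}.
Min-cut edges: In→C (5), E→Eg (4), Core→R2 (3), Core→Eg (5); capacity 5 + 4 + 3 + 5 = 17.
This cut is saturated, so no flow can exceed 17.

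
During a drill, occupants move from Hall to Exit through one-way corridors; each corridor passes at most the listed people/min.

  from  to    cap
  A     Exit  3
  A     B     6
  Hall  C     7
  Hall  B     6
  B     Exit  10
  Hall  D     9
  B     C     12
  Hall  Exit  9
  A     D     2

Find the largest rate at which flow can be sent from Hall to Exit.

15

Augment Hall→Exit: bottleneck 9, flow now 9.
Augment Hall→B→Exit: bottleneck 6, flow now 15.
No augmenting path remains; maximum flow = 15.
In the residual graph, reachable from Hall: {Hall, C, D}.
Min-cut edges: Hall→B (6), Hall→Exit (9); capacity 6 + 9 = 15.
This cut is saturated, so no flow can exceed 15.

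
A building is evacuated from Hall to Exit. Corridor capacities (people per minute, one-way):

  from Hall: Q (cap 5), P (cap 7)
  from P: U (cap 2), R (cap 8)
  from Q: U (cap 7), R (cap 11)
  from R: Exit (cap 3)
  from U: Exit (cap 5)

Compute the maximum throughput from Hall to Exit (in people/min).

Augment Hall→P→R→Exit: bottleneck 3, flow now 3.
Augment Hall→P→U→Exit: bottleneck 2, flow now 5.
Augment Hall→Q→U→Exit: bottleneck 3, flow now 8.
No augmenting path remains; maximum flow = 8.
In the residual graph, reachable from Hall: {Hall, P, Q, R, U}.
Min-cut edges: R→Exit (3), U→Exit (5); capacity 3 + 5 = 8.
This cut is saturated, so no flow can exceed 8.

8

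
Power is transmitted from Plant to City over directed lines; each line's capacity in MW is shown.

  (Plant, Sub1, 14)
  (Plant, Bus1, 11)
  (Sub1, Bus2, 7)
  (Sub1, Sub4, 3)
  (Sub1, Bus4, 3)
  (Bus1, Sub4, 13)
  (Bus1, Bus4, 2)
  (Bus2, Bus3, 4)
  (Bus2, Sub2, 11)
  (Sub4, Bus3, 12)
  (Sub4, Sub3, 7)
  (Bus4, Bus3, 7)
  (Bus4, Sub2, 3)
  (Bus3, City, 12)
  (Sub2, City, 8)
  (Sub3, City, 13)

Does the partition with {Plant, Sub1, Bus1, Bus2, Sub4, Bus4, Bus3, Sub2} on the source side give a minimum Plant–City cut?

Given cut capacity: 7 + 12 + 8 = 27.
Augment Plant→Sub1→Bus2→Bus3→City: bottleneck 4, flow now 4.
Augment Plant→Sub1→Bus2→Sub2→City: bottleneck 3, flow now 7.
Augment Plant→Sub1→Sub4→Bus3→City: bottleneck 3, flow now 10.
Augment Plant→Sub1→Bus4→Bus3→City: bottleneck 3, flow now 13.
Augment Plant→Bus1→Sub4→Bus3→City: bottleneck 2, flow now 15.
Augment Plant→Bus1→Sub4→Sub3→City: bottleneck 7, flow now 22.
Augment Plant→Bus1→Bus4→Sub2→City: bottleneck 2, flow now 24.
No augmenting path remains; maximum flow = 24.
In the residual graph, reachable from Plant: {Plant, Sub1}.
Min-cut edges: Plant→Bus1 (11), Sub1→Bus2 (7), Sub1→Sub4 (3), Sub1→Bus4 (3); capacity 11 + 7 + 3 + 3 = 24.
Cut capacity 27 exceeds the max flow 24, so it is not minimum.

No — its capacity is 27, but the minimum cut has capacity 24.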